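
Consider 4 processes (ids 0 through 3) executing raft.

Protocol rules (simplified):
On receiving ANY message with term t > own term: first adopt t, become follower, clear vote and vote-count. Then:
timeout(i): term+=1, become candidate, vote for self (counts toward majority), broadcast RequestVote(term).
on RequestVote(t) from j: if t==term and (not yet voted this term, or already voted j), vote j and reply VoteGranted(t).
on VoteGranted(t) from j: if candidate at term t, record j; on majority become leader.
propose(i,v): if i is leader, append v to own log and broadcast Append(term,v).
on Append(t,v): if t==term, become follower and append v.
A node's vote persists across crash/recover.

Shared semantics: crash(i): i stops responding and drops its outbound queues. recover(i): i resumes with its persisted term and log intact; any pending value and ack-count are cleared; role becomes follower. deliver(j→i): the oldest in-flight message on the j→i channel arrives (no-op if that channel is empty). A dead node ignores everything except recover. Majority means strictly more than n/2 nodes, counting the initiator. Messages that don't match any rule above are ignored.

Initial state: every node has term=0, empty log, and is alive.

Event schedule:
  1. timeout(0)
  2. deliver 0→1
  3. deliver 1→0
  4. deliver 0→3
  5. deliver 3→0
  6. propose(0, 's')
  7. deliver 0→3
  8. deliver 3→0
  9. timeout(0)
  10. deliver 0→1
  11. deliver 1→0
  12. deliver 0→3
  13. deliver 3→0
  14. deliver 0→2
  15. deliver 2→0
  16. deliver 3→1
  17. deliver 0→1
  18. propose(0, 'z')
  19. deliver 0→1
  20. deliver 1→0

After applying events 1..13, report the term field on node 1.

1

step 1 timeout(0): 0={cand,t=1,log=-}
step 2 deliver 0→1: 1={foll,t=1,log=-}
step 3 deliver 1→0: —
step 4 deliver 0→3: 3={foll,t=1,log=-}
step 5 deliver 3→0: 0={lead,t=1,log=-}
step 6 propose(0,'s'): 0={lead,t=1,log=s}
step 7 deliver 0→3: 3={foll,t=1,log=s}
step 8 deliver 3→0: —
step 9 timeout(0): 0={cand,t=2,log=s}
step 10 deliver 0→1: 1={foll,t=1,log=s}
step 11 deliver 1→0: —
step 12 deliver 0→3: 3={foll,t=2,log=s}
step 13 deliver 3→0: —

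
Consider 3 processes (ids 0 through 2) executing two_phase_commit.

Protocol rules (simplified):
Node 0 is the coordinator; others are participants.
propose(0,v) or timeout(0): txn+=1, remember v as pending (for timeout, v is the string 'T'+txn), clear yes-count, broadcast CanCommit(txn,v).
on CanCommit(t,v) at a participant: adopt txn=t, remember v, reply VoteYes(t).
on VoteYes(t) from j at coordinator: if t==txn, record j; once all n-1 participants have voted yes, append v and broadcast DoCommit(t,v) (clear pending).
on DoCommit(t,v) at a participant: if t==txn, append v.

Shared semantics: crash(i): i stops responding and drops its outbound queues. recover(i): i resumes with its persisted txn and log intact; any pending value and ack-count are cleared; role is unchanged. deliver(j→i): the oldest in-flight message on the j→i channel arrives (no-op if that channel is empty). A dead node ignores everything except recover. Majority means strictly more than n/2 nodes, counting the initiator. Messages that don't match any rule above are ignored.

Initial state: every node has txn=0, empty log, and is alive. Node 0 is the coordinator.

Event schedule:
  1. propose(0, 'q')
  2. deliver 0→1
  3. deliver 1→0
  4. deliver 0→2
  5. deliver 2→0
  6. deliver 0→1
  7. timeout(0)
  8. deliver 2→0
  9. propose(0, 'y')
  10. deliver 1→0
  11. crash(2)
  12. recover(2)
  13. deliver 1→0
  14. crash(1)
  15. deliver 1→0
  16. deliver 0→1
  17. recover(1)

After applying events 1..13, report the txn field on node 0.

3

step 1 propose(0,'q'): 0={coor,t=1,log=-}
step 2 deliver 0→1: 1={part,t=1,log=-}
step 3 deliver 1→0: —
step 4 deliver 0→2: 2={part,t=1,log=-}
step 5 deliver 2→0: 0={coor,t=1,log=q}
step 6 deliver 0→1: 1={part,t=1,log=q}
step 7 timeout(0): 0={coor,t=2,log=q}
step 8 deliver 2→0: —
step 9 propose(0,'y'): 0={coor,t=3,log=q}
step 10 deliver 1→0: —
step 11 crash(2): 2={✗part,t=1,log=-}
step 12 recover(2): 2={part,t=1,log=-}
step 13 deliver 1→0: —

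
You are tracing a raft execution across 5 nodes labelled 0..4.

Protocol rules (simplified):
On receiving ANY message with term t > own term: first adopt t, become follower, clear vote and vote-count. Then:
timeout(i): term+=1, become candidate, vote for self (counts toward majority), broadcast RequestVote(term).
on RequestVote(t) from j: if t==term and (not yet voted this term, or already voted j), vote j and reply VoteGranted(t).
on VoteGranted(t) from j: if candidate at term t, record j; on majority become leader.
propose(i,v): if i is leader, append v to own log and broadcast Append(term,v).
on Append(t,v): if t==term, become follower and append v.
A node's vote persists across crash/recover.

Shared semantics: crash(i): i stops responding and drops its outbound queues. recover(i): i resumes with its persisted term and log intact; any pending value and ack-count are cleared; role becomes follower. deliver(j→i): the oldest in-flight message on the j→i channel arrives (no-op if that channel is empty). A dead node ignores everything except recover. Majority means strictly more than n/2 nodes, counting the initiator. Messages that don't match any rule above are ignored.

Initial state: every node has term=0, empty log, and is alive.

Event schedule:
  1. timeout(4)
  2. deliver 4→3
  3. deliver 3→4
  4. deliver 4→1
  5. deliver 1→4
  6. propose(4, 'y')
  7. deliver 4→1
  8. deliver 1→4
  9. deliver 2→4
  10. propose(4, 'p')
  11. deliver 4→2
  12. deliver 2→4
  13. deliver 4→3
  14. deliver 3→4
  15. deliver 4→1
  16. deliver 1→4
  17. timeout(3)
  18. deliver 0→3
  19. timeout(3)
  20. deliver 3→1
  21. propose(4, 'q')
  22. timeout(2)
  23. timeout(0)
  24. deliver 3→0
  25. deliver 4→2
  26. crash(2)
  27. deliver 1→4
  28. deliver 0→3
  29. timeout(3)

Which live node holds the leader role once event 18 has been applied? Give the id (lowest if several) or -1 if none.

4

step 1 timeout(4): 4={cand,t=1,log=-}
step 2 deliver 4→3: 3={foll,t=1,log=-}
step 3 deliver 3→4: —
step 4 deliver 4→1: 1={foll,t=1,log=-}
step 5 deliver 1→4: 4={lead,t=1,log=-}
step 6 propose(4,'y'): 4={lead,t=1,log=y}
step 7 deliver 4→1: 1={foll,t=1,log=y}
step 8 deliver 1→4: —
step 9 deliver 2→4: —
step 10 propose(4,'p'): 4={lead,t=1,log=y,p}
step 11 deliver 4→2: 2={foll,t=1,log=-}
step 12 deliver 2→4: —
step 13 deliver 4→3: 3={foll,t=1,log=y}
step 14 deliver 3→4: —
step 15 deliver 4→1: 1={foll,t=1,log=y,p}
step 16 deliver 1→4: —
step 17 timeout(3): 3={cand,t=2,log=y}
step 18 deliver 0→3: —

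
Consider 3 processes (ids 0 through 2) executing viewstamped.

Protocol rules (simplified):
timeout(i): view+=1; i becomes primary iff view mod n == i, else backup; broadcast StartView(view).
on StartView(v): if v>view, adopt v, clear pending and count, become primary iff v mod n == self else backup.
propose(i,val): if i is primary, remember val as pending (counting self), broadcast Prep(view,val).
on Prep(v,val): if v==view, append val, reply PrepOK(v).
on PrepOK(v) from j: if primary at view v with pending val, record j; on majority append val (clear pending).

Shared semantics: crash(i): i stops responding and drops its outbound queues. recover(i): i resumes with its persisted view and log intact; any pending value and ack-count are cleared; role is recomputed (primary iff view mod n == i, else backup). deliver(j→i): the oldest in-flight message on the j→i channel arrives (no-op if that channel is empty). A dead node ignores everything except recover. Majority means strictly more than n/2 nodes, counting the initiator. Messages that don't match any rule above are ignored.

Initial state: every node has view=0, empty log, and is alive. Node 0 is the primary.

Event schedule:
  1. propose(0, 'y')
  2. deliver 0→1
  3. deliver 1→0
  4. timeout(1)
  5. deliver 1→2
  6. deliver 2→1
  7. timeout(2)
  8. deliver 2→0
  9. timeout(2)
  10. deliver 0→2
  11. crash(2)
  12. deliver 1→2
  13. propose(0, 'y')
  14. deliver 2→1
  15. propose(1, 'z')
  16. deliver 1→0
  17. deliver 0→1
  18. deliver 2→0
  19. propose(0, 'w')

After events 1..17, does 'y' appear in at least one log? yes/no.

yes

after 1 — propose(0,'y'): ·
after 2 — deliver 0→1: n1:back/v0/[y]
after 3 — deliver 1→0: n0:prim/v0/[y]
after 4 — timeout(1): n1:prim/v1/[y]
after 5 — deliver 1→2: n2:back/v1/[-]
after 6 — deliver 2→1: ·
after 7 — timeout(2): n2:prim/v2/[-]
after 8 — deliver 2→0: n0:back/v2/[y]
after 9 — timeout(2): n2:back/v3/[-]
after 10 — deliver 0→2: ·
after 11 — crash(2): n2:✗back/v3/[-]
after 12 — deliver 1→2: ·
after 13 — propose(0,'y'): ·
after 14 — deliver 2→1: ·
after 15 — propose(1,'z'): ·
after 16 — deliver 1→0: ·
after 17 — deliver 0→1: ·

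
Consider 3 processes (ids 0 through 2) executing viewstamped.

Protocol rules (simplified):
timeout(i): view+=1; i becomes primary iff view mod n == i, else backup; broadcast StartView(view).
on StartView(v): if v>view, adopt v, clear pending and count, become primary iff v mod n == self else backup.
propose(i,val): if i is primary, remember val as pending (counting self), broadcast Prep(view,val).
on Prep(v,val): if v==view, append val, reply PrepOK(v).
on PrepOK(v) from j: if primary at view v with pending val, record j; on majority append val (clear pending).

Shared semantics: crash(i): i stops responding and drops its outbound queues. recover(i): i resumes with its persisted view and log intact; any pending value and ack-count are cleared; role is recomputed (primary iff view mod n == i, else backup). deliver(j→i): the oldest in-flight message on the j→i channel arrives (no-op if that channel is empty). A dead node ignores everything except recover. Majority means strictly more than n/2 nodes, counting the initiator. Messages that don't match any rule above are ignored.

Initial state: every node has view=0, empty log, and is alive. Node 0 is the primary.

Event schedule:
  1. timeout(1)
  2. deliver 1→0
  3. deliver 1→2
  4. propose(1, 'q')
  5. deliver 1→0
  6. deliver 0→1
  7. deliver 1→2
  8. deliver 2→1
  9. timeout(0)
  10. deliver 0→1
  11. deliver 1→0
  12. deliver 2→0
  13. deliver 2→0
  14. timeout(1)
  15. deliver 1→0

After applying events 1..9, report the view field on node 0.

[1] timeout(1) → N1(prim v1 [-])
[2] deliver 1→0 → N0(back v1 [-])
[3] deliver 1→2 → N2(back v1 [-])
[4] propose(1,'q') → ∅
[5] deliver 1→0 → N0(back v1 [q])
[6] deliver 0→1 → N1(prim v1 [q])
[7] deliver 1→2 → N2(back v1 [q])
[8] deliver 2→1 → ∅
[9] timeout(0) → N0(back v2 [q])

2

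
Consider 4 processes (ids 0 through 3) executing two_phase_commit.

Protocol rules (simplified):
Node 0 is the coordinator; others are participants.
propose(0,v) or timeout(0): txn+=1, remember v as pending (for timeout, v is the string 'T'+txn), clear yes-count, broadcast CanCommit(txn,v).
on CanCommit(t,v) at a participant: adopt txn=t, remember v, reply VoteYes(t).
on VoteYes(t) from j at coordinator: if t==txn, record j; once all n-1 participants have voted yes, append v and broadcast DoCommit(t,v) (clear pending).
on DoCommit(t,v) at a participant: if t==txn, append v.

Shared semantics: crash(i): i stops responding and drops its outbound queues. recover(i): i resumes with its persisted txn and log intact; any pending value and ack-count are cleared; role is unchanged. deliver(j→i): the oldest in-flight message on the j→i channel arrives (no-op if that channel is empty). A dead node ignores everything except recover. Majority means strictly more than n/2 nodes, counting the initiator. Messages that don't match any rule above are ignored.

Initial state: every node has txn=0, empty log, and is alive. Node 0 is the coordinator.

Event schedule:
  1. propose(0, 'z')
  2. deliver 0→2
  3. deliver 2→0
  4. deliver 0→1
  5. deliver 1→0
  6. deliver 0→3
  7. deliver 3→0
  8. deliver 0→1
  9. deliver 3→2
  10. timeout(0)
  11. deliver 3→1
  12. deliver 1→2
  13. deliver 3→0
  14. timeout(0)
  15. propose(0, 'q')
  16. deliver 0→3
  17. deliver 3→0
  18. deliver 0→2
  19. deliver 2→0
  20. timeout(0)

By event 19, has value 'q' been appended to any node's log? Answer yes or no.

no

1. propose(0,'z'):  <0:coor t1 ->
2. deliver 0→2:  <2:part t1 ->
3. deliver 2→0:  nop
4. deliver 0→1:  <1:part t1 ->
5. deliver 1→0:  nop
6. deliver 0→3:  <3:part t1 ->
7. deliver 3→0:  <0:coor t1 z>
8. deliver 0→1:  <1:part t1 z>
9. deliver 3→2:  nop
10. timeout(0):  <0:coor t2 z>
11. deliver 3→1:  nop
12. deliver 1→2:  nop
13. deliver 3→0:  nop
14. timeout(0):  <0:coor t3 z>
15. propose(0,'q'):  <0:coor t4 z>
16. deliver 0→3:  <3:part t1 z>
17. deliver 3→0:  nop
18. deliver 0→2:  <2:part t1 z>
19. deliver 2→0:  nop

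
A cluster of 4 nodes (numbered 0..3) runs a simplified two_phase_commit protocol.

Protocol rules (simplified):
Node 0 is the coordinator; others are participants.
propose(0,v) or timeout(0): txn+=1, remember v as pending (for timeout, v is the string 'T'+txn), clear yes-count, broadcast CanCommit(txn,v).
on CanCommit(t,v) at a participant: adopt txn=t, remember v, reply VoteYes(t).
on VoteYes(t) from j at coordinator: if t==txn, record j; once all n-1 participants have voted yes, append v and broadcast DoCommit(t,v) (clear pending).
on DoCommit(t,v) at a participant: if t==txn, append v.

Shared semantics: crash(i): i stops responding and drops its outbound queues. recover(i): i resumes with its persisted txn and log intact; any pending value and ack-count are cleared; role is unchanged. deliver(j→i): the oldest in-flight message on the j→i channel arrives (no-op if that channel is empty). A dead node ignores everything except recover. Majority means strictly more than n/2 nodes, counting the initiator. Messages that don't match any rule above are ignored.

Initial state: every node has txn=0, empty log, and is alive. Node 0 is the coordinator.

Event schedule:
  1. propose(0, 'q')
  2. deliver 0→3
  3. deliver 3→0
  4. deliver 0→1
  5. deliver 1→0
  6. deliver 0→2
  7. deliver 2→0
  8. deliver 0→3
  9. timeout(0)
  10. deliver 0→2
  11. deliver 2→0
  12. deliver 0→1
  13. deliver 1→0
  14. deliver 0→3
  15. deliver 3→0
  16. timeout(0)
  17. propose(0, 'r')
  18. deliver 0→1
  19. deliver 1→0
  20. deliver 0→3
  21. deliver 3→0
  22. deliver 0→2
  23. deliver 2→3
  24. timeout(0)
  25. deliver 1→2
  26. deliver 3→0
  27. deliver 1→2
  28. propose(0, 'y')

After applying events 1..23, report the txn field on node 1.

after 1 — propose(0,'q'): n0:coor/t1/[-]
after 2 — deliver 0→3: n3:part/t1/[-]
after 3 — deliver 3→0: ·
after 4 — deliver 0→1: n1:part/t1/[-]
after 5 — deliver 1→0: ·
after 6 — deliver 0→2: n2:part/t1/[-]
after 7 — deliver 2→0: n0:coor/t1/[q]
after 8 — deliver 0→3: n3:part/t1/[q]
after 9 — timeout(0): n0:coor/t2/[q]
after 10 — deliver 0→2: n2:part/t1/[q]
after 11 — deliver 2→0: ·
after 12 — deliver 0→1: n1:part/t1/[q]
after 13 — deliver 1→0: ·
after 14 — deliver 0→3: n3:part/t2/[q]
after 15 — deliver 3→0: ·
after 16 — timeout(0): n0:coor/t3/[q]
after 17 — propose(0,'r'): n0:coor/t4/[q]
after 18 — deliver 0→1: n1:part/t2/[q]
after 19 — deliver 1→0: ·
after 20 — deliver 0→3: n3:part/t3/[q]
after 21 — deliver 3→0: ·
after 22 — deliver 0→2: n2:part/t2/[q]
after 23 — deliver 2→3: ·

2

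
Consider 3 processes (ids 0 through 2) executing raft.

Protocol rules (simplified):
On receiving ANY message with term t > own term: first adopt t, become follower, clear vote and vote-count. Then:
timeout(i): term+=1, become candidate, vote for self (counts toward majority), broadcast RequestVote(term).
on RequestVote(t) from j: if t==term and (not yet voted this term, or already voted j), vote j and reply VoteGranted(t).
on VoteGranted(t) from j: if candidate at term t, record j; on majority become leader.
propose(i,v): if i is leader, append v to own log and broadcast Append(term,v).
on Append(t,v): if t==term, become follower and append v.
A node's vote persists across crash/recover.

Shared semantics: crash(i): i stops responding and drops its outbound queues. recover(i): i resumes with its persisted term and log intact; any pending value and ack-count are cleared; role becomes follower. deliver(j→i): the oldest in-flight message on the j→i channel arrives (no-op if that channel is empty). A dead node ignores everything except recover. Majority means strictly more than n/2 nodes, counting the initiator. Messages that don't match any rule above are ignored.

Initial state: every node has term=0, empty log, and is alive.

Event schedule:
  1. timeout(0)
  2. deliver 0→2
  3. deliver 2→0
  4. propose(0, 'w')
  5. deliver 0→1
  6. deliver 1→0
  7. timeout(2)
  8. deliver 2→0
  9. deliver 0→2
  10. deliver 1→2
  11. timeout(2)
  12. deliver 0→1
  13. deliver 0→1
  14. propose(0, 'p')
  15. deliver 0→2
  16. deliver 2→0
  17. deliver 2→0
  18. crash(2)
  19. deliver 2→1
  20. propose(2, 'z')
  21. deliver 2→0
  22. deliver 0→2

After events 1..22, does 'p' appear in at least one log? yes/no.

no

[1] timeout(0) → N0(cand t1 [-])
[2] deliver 0→2 → N2(foll t1 [-])
[3] deliver 2→0 → N0(lead t1 [-])
[4] propose(0,'w') → N0(lead t1 [w])
[5] deliver 0→1 → N1(foll t1 [-])
[6] deliver 1→0 → ∅
[7] timeout(2) → N2(cand t2 [-])
[8] deliver 2→0 → N0(foll t2 [w])
[9] deliver 0→2 → ∅
[10] deliver 1→2 → ∅
[11] timeout(2) → N2(cand t3 [-])
[12] deliver 0→1 → N1(foll t1 [w])
[13] deliver 0→1 → ∅
[14] propose(0,'p') → ∅
[15] deliver 0→2 → ∅
[16] deliver 2→0 → N0(foll t3 [w])
[17] deliver 2→0 → ∅
[18] crash(2) → N2(✗cand t3 [-])
[19] deliver 2→1 → ∅
[20] propose(2,'z') → ∅
[21] deliver 2→0 → ∅
[22] deliver 0→2 → ∅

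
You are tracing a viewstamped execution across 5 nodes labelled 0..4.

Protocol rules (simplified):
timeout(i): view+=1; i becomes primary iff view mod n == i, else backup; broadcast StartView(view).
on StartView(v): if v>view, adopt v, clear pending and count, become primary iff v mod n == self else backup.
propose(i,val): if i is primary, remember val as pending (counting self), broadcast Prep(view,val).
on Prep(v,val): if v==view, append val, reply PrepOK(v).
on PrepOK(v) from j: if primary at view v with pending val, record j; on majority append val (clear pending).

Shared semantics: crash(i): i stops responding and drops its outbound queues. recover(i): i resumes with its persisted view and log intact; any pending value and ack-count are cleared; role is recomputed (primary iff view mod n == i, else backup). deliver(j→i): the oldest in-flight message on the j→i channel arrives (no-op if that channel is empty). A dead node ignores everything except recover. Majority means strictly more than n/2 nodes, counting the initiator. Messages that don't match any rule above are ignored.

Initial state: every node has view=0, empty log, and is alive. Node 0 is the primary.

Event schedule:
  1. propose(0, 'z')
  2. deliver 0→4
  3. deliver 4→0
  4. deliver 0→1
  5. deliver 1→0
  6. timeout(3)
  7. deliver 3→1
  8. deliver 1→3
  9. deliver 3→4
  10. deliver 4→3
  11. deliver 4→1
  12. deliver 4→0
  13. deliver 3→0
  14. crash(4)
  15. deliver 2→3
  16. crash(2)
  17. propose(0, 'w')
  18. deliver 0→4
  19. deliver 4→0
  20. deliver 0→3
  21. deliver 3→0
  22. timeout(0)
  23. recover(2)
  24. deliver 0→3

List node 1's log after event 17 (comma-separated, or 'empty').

step 1 propose(0,'z'): —
step 2 deliver 0→4: 4={back,v=0,log=z}
step 3 deliver 4→0: —
step 4 deliver 0→1: 1={back,v=0,log=z}
step 5 deliver 1→0: 0={prim,v=0,log=z}
step 6 timeout(3): 3={back,v=1,log=-}
step 7 deliver 3→1: 1={prim,v=1,log=z}
step 8 deliver 1→3: —
step 9 deliver 3→4: 4={back,v=1,log=z}
step 10 deliver 4→3: —
step 11 deliver 4→1: —
step 12 deliver 4→0: —
step 13 deliver 3→0: 0={back,v=1,log=z}
step 14 crash(4): 4={✗back,v=1,log=z}
step 15 deliver 2→3: —
step 16 crash(2): 2={✗back,v=0,log=-}
step 17 propose(0,'w'): —

z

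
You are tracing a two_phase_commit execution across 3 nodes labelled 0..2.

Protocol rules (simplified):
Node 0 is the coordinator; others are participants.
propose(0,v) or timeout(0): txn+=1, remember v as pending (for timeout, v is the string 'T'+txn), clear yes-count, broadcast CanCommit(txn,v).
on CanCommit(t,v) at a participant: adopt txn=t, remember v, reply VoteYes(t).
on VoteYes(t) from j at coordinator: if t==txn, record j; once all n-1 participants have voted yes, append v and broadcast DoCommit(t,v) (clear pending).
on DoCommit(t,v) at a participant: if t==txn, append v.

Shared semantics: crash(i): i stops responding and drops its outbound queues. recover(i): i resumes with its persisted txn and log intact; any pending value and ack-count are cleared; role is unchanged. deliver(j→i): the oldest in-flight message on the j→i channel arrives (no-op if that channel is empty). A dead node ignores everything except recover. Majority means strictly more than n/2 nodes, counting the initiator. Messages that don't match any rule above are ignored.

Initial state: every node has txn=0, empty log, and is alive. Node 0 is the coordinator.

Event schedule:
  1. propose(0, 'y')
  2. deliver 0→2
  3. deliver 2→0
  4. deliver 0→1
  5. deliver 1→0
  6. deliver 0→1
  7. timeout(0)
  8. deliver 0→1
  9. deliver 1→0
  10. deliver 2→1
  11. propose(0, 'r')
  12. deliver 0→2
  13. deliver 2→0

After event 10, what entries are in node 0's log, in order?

1. propose(0,'y'):  <0:coor t1 ->
2. deliver 0→2:  <2:part t1 ->
3. deliver 2→0:  nop
4. deliver 0→1:  <1:part t1 ->
5. deliver 1→0:  <0:coor t1 y>
6. deliver 0→1:  <1:part t1 y>
7. timeout(0):  <0:coor t2 y>
8. deliver 0→1:  <1:part t2 y>
9. deliver 1→0:  nop
10. deliver 2→1:  nop

y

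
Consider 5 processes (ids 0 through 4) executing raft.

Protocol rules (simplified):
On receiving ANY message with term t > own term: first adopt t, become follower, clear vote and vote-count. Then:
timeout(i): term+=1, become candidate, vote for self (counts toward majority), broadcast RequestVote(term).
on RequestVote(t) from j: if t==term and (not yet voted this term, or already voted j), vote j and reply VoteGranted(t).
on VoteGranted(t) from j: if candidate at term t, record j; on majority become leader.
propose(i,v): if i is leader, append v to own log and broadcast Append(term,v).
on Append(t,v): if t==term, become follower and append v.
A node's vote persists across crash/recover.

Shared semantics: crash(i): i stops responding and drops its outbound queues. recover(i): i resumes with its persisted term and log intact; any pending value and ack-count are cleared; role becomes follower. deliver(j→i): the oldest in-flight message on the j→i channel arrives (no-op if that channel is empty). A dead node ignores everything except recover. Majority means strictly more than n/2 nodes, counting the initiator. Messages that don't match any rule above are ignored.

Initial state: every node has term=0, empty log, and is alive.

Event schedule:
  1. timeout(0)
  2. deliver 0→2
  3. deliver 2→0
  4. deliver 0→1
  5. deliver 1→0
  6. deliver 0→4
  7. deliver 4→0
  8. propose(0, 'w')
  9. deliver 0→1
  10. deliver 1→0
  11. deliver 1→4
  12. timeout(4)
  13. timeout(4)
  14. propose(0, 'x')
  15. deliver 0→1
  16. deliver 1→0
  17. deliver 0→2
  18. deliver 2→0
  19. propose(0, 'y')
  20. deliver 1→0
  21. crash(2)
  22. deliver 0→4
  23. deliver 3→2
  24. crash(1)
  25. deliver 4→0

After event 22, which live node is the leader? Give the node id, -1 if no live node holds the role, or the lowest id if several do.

0

1. timeout(0):  <0:cand t1 ->
2. deliver 0→2:  <2:foll t1 ->
3. deliver 2→0:  nop
4. deliver 0→1:  <1:foll t1 ->
5. deliver 1→0:  <0:lead t1 ->
6. deliver 0→4:  <4:foll t1 ->
7. deliver 4→0:  nop
8. propose(0,'w'):  <0:lead t1 w>
9. deliver 0→1:  <1:foll t1 w>
10. deliver 1→0:  nop
11. deliver 1→4:  nop
12. timeout(4):  <4:cand t2 ->
13. timeout(4):  <4:cand t3 ->
14. propose(0,'x'):  <0:lead t1 w,x>
15. deliver 0→1:  <1:foll t1 w,x>
16. deliver 1→0:  nop
17. deliver 0→2:  <2:foll t1 w>
18. deliver 2→0:  nop
19. propose(0,'y'):  <0:lead t1 w,x,y>
20. deliver 1→0:  nop
21. crash(2):  <2:✗foll t1 w>
22. deliver 0→4:  nop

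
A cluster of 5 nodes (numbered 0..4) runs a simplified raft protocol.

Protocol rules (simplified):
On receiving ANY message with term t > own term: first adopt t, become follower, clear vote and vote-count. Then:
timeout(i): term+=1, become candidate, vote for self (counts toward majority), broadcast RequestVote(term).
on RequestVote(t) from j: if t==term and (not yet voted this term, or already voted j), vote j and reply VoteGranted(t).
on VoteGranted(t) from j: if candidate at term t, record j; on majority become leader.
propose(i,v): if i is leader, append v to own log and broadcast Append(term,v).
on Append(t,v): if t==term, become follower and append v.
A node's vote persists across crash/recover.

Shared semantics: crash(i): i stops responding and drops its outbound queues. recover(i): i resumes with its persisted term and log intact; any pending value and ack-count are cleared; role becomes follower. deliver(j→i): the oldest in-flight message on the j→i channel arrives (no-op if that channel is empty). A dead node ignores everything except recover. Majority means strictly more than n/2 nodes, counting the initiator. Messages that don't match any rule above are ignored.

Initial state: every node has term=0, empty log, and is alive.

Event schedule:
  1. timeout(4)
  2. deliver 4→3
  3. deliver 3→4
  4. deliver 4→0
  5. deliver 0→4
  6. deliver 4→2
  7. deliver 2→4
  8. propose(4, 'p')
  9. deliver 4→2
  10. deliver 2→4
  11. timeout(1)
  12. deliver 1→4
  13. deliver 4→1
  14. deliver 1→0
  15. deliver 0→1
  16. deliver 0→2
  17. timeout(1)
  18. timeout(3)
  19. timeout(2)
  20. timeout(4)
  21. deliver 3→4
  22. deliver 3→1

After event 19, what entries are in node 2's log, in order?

p

[1] timeout(4) → N4(cand t1 [-])
[2] deliver 4→3 → N3(foll t1 [-])
[3] deliver 3→4 → ∅
[4] deliver 4→0 → N0(foll t1 [-])
[5] deliver 0→4 → N4(lead t1 [-])
[6] deliver 4→2 → N2(foll t1 [-])
[7] deliver 2→4 → ∅
[8] propose(4,'p') → N4(lead t1 [p])
[9] deliver 4→2 → N2(foll t1 [p])
[10] deliver 2→4 → ∅
[11] timeout(1) → N1(cand t1 [-])
[12] deliver 1→4 → ∅
[13] deliver 4→1 → ∅
[14] deliver 1→0 → ∅
[15] deliver 0→1 → ∅
[16] deliver 0→2 → ∅
[17] timeout(1) → N1(cand t2 [-])
[18] timeout(3) → N3(cand t2 [-])
[19] timeout(2) → N2(cand t2 [p])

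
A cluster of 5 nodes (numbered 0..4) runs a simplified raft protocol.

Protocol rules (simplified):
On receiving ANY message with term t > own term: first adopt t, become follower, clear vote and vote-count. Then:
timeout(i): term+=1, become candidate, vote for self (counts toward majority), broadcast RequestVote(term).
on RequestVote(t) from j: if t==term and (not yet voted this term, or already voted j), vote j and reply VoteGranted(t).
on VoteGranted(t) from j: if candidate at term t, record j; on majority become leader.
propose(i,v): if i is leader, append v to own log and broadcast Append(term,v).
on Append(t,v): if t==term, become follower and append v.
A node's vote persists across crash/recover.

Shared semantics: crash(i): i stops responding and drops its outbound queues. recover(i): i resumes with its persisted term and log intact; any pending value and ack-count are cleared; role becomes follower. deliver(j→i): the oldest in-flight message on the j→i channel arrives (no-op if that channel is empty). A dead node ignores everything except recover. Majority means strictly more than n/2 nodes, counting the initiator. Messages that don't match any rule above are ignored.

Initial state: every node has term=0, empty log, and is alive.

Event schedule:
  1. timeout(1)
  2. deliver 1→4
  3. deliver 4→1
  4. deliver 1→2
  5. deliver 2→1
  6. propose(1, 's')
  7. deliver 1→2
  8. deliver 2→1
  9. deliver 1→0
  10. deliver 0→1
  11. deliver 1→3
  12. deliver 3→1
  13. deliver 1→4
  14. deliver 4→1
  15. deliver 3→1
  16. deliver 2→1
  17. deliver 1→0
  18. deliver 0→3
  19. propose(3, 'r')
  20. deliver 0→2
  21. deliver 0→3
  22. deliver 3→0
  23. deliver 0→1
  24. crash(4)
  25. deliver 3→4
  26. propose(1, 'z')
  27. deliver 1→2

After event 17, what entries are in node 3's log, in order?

after 1 — timeout(1): n1:cand/t1/[-]
after 2 — deliver 1→4: n4:foll/t1/[-]
after 3 — deliver 4→1: ·
after 4 — deliver 1→2: n2:foll/t1/[-]
after 5 — deliver 2→1: n1:lead/t1/[-]
after 6 — propose(1,'s'): n1:lead/t1/[s]
after 7 — deliver 1→2: n2:foll/t1/[s]
after 8 — deliver 2→1: ·
after 9 — deliver 1→0: n0:foll/t1/[-]
after 10 — deliver 0→1: ·
after 11 — deliver 1→3: n3:foll/t1/[-]
after 12 — deliver 3→1: ·
after 13 — deliver 1→4: n4:foll/t1/[s]
after 14 — deliver 4→1: ·
after 15 — deliver 3→1: ·
after 16 — deliver 2→1: ·
after 17 — deliver 1→0: n0:foll/t1/[s]

empty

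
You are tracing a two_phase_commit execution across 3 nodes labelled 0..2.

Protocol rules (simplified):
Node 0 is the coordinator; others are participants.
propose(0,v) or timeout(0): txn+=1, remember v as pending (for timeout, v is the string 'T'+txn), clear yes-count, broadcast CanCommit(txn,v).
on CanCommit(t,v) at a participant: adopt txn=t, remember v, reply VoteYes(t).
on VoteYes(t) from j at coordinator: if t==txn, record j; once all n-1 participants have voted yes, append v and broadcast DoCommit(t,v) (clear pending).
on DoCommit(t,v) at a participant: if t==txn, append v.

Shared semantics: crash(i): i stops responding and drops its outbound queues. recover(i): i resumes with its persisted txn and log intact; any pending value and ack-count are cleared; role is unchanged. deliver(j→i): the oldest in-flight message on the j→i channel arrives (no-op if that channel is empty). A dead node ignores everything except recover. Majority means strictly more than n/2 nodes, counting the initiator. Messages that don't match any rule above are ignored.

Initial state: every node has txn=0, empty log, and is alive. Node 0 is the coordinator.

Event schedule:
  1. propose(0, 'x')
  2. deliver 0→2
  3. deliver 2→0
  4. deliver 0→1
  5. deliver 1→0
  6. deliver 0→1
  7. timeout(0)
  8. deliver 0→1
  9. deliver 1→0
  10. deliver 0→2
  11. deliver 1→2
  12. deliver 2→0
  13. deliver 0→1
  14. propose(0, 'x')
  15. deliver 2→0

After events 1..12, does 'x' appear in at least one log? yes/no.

1. propose(0,'x'):  <0:coor t1 ->
2. deliver 0→2:  <2:part t1 ->
3. deliver 2→0:  nop
4. deliver 0→1:  <1:part t1 ->
5. deliver 1→0:  <0:coor t1 x>
6. deliver 0→1:  <1:part t1 x>
7. timeout(0):  <0:coor t2 x>
8. deliver 0→1:  <1:part t2 x>
9. deliver 1→0:  nop
10. deliver 0→2:  <2:part t1 x>
11. deliver 1→2:  nop
12. deliver 2→0:  nop

yes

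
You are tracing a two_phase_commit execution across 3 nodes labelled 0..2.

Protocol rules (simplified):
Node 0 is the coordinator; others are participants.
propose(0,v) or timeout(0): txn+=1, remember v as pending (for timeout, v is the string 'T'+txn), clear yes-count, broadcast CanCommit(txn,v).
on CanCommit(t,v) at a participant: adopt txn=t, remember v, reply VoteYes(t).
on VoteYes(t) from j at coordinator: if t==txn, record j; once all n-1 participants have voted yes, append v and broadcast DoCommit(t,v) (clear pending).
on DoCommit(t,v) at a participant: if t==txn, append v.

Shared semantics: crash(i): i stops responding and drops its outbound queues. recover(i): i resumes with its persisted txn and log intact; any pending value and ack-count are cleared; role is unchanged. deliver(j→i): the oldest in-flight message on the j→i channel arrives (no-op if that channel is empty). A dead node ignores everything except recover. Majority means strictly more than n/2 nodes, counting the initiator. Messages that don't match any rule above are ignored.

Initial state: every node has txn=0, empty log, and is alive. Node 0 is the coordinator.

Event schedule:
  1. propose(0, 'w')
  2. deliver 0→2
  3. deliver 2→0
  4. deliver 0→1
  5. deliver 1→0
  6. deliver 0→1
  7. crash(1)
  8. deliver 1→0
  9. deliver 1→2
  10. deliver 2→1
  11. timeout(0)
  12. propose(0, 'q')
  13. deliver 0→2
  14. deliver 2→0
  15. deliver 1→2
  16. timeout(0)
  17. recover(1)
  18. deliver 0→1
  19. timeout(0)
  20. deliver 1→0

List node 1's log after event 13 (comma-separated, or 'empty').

w

[1] propose(0,'w') → N0(coor t1 [-])
[2] deliver 0→2 → N2(part t1 [-])
[3] deliver 2→0 → ∅
[4] deliver 0→1 → N1(part t1 [-])
[5] deliver 1→0 → N0(coor t1 [w])
[6] deliver 0→1 → N1(part t1 [w])
[7] crash(1) → N1(✗part t1 [w])
[8] deliver 1→0 → ∅
[9] deliver 1→2 → ∅
[10] deliver 2→1 → ∅
[11] timeout(0) → N0(coor t2 [w])
[12] propose(0,'q') → N0(coor t3 [w])
[13] deliver 0→2 → N2(part t1 [w])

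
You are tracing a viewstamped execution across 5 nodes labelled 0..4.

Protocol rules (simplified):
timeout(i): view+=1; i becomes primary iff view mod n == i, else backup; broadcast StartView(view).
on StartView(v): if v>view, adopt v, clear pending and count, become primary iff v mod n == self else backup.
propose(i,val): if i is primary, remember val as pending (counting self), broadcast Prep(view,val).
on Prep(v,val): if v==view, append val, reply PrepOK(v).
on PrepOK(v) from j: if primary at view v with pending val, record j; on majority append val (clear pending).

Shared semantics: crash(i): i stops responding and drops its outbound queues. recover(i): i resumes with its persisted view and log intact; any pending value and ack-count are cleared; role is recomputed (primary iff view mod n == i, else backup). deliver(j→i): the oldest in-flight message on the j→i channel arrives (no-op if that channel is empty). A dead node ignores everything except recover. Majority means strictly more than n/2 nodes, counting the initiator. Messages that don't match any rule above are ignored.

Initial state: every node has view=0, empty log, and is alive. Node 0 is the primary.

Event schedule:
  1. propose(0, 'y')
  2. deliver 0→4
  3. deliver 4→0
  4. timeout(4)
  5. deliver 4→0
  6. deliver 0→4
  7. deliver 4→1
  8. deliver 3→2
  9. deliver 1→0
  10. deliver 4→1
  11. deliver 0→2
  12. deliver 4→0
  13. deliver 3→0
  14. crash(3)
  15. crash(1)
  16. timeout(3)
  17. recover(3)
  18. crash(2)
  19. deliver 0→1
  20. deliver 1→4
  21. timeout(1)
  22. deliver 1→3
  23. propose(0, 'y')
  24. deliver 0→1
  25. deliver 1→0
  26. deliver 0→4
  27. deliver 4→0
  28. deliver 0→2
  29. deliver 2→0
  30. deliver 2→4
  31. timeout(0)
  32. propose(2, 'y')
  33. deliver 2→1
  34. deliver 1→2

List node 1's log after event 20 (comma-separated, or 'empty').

empty

1. propose(0,'y'):  nop
2. deliver 0→4:  <4:back v0 y>
3. deliver 4→0:  nop
4. timeout(4):  <4:back v1 y>
5. deliver 4→0:  <0:back v1 ->
6. deliver 0→4:  nop
7. deliver 4→1:  <1:prim v1 ->
8. deliver 3→2:  nop
9. deliver 1→0:  nop
10. deliver 4→1:  nop
11. deliver 0→2:  <2:back v0 y>
12. deliver 4→0:  nop
13. deliver 3→0:  nop
14. crash(3):  <3:✗back v0 ->
15. crash(1):  <1:✗prim v1 ->
16. timeout(3):  nop
17. recover(3):  <3:back v0 ->
18. crash(2):  <2:✗back v0 y>
19. deliver 0→1:  nop
20. deliver 1→4:  nop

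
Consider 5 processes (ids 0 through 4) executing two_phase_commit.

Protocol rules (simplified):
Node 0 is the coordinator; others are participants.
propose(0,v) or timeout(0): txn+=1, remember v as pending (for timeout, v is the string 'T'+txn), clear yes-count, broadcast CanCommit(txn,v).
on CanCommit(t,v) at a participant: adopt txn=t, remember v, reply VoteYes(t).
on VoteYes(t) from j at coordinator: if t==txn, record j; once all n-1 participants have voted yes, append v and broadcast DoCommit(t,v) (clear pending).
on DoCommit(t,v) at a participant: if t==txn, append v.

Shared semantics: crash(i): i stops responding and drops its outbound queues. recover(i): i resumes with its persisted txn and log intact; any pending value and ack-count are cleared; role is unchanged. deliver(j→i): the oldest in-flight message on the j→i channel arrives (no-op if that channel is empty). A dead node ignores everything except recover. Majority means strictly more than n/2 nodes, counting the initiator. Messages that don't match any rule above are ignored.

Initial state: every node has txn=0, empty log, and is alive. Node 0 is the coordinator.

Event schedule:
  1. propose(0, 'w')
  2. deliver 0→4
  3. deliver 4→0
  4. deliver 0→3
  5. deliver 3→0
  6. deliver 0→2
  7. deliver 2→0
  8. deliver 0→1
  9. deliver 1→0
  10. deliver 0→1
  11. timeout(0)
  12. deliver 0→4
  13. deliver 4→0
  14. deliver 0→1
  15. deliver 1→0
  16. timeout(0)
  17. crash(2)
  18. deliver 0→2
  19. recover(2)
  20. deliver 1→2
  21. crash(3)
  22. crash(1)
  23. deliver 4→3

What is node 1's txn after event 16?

2

1. propose(0,'w'):  <0:coor t1 ->
2. deliver 0→4:  <4:part t1 ->
3. deliver 4→0:  nop
4. deliver 0→3:  <3:part t1 ->
5. deliver 3→0:  nop
6. deliver 0→2:  <2:part t1 ->
7. deliver 2→0:  nop
8. deliver 0→1:  <1:part t1 ->
9. deliver 1→0:  <0:coor t1 w>
10. deliver 0→1:  <1:part t1 w>
11. timeout(0):  <0:coor t2 w>
12. deliver 0→4:  <4:part t1 w>
13. deliver 4→0:  nop
14. deliver 0→1:  <1:part t2 w>
15. deliver 1→0:  nop
16. timeout(0):  <0:coor t3 w>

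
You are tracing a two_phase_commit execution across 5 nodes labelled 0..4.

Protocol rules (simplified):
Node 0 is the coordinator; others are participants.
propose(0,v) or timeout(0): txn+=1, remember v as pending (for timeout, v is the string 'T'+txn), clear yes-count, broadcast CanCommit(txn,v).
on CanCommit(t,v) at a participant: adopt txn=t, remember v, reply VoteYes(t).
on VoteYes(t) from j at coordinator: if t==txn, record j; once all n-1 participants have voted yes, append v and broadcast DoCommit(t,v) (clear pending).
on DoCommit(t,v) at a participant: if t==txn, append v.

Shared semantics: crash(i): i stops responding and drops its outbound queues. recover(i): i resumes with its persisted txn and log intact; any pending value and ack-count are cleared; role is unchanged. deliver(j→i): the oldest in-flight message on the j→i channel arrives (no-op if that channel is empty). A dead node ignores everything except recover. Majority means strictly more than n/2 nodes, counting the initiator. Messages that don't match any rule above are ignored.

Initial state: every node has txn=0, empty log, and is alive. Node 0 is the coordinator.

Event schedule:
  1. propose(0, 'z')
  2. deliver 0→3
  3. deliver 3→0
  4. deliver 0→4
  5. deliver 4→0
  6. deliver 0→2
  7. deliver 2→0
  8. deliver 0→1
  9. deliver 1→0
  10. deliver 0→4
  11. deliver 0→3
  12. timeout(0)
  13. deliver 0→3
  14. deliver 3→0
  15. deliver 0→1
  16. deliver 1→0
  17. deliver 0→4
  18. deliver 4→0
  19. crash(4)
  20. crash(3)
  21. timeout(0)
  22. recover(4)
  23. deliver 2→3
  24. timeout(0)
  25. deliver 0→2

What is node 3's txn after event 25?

2

[1] propose(0,'z') → N0(coor t1 [-])
[2] deliver 0→3 → N3(part t1 [-])
[3] deliver 3→0 → ∅
[4] deliver 0→4 → N4(part t1 [-])
[5] deliver 4→0 → ∅
[6] deliver 0→2 → N2(part t1 [-])
[7] deliver 2→0 → ∅
[8] deliver 0→1 → N1(part t1 [-])
[9] deliver 1→0 → N0(coor t1 [z])
[10] deliver 0→4 → N4(part t1 [z])
[11] deliver 0→3 → N3(part t1 [z])
[12] timeout(0) → N0(coor t2 [z])
[13] deliver 0→3 → N3(part t2 [z])
[14] deliver 3→0 → ∅
[15] deliver 0→1 → N1(part t1 [z])
[16] deliver 1→0 → ∅
[17] deliver 0→4 → N4(part t2 [z])
[18] deliver 4→0 → ∅
[19] crash(4) → N4(✗part t2 [z])
[20] crash(3) → N3(✗part t2 [z])
[21] timeout(0) → N0(coor t3 [z])
[22] recover(4) → N4(part t2 [z])
[23] deliver 2→3 → ∅
[24] timeout(0) → N0(coor t4 [z])
[25] deliver 0→2 → N2(part t1 [z])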